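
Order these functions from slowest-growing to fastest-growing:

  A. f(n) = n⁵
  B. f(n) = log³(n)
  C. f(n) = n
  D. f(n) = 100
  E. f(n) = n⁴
D < B < C < E < A

Comparing growth rates:
D = 100 is O(1)
B = log³(n) is O(log³ n)
C = n is O(n)
E = n⁴ is O(n⁴)
A = n⁵ is O(n⁵)

Therefore, the order from slowest to fastest is: D < B < C < E < A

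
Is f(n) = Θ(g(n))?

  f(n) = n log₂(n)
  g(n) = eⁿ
False

f(n) = n log₂(n) is O(n log n), and g(n) = eⁿ is O(eⁿ).
Since they have different growth rates, f(n) = Θ(g(n)) is false.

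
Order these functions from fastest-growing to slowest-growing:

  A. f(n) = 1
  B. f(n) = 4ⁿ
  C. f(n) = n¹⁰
B > C > A

Comparing growth rates:
B = 4ⁿ is O(4ⁿ)
C = n¹⁰ is O(n¹⁰)
A = 1 is O(1)

Therefore, the order from fastest to slowest is: B > C > A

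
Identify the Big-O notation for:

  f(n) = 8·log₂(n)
O(log n)

The dominant term in 8·log₂(n) is 8·log₂(n), which is Θ(log n).
Constants are absorbed, so the tightest bound is O(log n).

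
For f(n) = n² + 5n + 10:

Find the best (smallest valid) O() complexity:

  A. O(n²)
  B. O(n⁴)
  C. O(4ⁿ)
A

f(n) = n² + 5n + 10 is O(n²).
All listed options are valid Big-O bounds (upper bounds),
but O(n²) is the tightest (smallest valid bound).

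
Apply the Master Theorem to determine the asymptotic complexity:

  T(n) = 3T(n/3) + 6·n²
Θ(n²)

Master Theorem: a = 3, b = 3, f(n) = 6·n².
Compute the critical exponent d = log₃(3) = 1.
Compare f(n) = Θ(n²) against n^d:
  k = 2 > d = 1, so f(n) = Ω(n^(d+ε)) — Case 3.
  Regularity: a·(n/b)^2/n^2 = a/b^2 = 3/9 < 1 ✓.
  The top-level work dominates: T(n) = Θ(f(n)) = Θ(n²).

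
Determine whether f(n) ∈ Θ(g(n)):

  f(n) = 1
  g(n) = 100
True

f(n) = 1 and g(n) = 100 are both O(1).
Since they have the same asymptotic growth rate, f(n) = Θ(g(n)) is true.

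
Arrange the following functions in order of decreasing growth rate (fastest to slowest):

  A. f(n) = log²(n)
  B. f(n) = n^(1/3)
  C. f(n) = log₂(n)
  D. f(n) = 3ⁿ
D > B > A > C

Comparing growth rates:
D = 3ⁿ is O(3ⁿ)
B = n^(1/3) is O(n^(1/3))
A = log²(n) is O(log² n)
C = log₂(n) is O(log n)

Therefore, the order from fastest to slowest is: D > B > A > C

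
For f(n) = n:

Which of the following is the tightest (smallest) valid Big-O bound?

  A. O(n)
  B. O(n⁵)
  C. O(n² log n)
A

f(n) = n is O(n).
All listed options are valid Big-O bounds (upper bounds),
but O(n) is the tightest (smallest valid bound).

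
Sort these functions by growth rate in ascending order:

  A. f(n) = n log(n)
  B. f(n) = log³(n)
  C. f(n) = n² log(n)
B < A < C

Comparing growth rates:
B = log³(n) is O(log³ n)
A = n log(n) is O(n log n)
C = n² log(n) is O(n² log n)

Therefore, the order from slowest to fastest is: B < A < C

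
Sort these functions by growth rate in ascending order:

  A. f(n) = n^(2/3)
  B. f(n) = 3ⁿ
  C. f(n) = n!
A < B < C

Comparing growth rates:
A = n^(2/3) is O(n^(2/3))
B = 3ⁿ is O(3ⁿ)
C = n! is O(n!)

Therefore, the order from slowest to fastest is: A < B < C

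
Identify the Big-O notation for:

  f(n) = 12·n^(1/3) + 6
O(n^(1/3))

The dominant term in 12·n^(1/3) + 6 is 12·n^(1/3), which is Θ(n^(1/3)).
Lower-order terms (6) are asymptotically negligible.
Constants are absorbed, so the tightest bound is O(n^(1/3)).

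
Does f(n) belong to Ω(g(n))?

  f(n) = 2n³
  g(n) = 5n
True

f(n) = 2n³ is O(n³), and g(n) = 5n is O(n).
Since O(n³) grows at least as fast as O(n), f(n) = Ω(g(n)) is true.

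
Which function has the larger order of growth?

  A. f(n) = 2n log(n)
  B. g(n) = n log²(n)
B

f(n) = 2n log(n) is O(n log n), while g(n) = n log²(n) is O(n log² n).
Since O(n log² n) grows faster than O(n log n), g(n) dominates.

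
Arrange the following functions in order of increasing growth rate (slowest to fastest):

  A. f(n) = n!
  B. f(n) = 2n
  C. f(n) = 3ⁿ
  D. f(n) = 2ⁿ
B < D < C < A

Comparing growth rates:
B = 2n is O(n)
D = 2ⁿ is O(2ⁿ)
C = 3ⁿ is O(3ⁿ)
A = n! is O(n!)

Therefore, the order from slowest to fastest is: B < D < C < A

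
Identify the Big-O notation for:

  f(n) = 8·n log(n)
O(n log n)

The dominant term in 8·n log(n) is 8·n log(n), which is Θ(n log n).
Constants are absorbed, so the tightest bound is O(n log n).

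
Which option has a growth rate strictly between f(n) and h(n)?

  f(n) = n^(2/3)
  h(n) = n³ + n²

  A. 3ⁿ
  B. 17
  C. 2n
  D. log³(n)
C

We need g(n) with n^(2/3) = o(g(n)) and g(n) = o(n³ + n²), i.e. O(n^(2/3)) ≺ g ≺ O(n³).
Check each option:
  A. 3ⁿ — O(3ⁿ) does not grow strictly slower than h(n)
  B. 17 — O(1) does not grow strictly faster than f(n)
  C. 2n — O(n) is strictly between O(n^(2/3)) and O(n³) ✓
  D. log³(n) — O(log³ n) does not grow strictly faster than f(n)

Only option C (2n) lies strictly between.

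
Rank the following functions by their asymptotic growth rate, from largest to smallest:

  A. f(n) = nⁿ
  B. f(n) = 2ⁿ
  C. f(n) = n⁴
A > B > C

Comparing growth rates:
A = nⁿ is O(nⁿ)
B = 2ⁿ is O(2ⁿ)
C = n⁴ is O(n⁴)

Therefore, the order from fastest to slowest is: A > B > C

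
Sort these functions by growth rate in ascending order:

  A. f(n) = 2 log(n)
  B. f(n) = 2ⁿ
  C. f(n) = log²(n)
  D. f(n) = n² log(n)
A < C < D < B

Comparing growth rates:
A = 2 log(n) is O(log n)
C = log²(n) is O(log² n)
D = n² log(n) is O(n² log n)
B = 2ⁿ is O(2ⁿ)

Therefore, the order from slowest to fastest is: A < C < D < B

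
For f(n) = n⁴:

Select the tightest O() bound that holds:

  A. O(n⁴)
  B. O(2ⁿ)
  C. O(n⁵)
A

f(n) = n⁴ is O(n⁴).
All listed options are valid Big-O bounds (upper bounds),
but O(n⁴) is the tightest (smallest valid bound).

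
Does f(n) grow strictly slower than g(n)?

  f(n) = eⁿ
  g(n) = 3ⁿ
True

f(n) = eⁿ is O(eⁿ), and g(n) = 3ⁿ is O(3ⁿ).
Since O(eⁿ) grows strictly slower than O(3ⁿ), f(n) = o(g(n)) is true.
This means lim(n→∞) f(n)/g(n) = 0.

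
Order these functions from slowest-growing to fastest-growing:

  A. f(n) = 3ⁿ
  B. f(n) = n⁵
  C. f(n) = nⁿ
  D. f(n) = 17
D < B < A < C

Comparing growth rates:
D = 17 is O(1)
B = n⁵ is O(n⁵)
A = 3ⁿ is O(3ⁿ)
C = nⁿ is O(nⁿ)

Therefore, the order from slowest to fastest is: D < B < A < C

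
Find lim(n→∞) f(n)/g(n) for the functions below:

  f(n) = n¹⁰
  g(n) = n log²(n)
∞

Since n¹⁰ (O(n¹⁰)) grows faster than n log²(n) (O(n log² n)),
the ratio f(n)/g(n) → ∞ as n → ∞.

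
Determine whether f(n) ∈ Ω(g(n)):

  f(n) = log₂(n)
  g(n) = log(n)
True

f(n) = log₂(n) and g(n) = log(n) are both O(log n).
Big-Ω permits equal growth rates (f ≥ c·g for some c > 0), so f(n) = Ω(g(n)) is true.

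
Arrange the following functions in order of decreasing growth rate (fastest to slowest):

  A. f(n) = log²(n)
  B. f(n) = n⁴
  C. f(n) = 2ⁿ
C > B > A

Comparing growth rates:
C = 2ⁿ is O(2ⁿ)
B = n⁴ is O(n⁴)
A = log²(n) is O(log² n)

Therefore, the order from fastest to slowest is: C > B > A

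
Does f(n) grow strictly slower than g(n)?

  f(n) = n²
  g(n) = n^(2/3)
False

f(n) = n² is O(n²), and g(n) = n^(2/3) is O(n^(2/3)).
Since O(n²) grows faster than or equal to O(n^(2/3)), f(n) = o(g(n)) is false.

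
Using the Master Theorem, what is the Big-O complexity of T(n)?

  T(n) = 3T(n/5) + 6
Θ(n^log₅(3))

Master Theorem: a = 3, b = 5, f(n) = 6.
Compute the critical exponent d = log₅(3) = 0.683.
Compare f(n) = Θ(1) against n^d:
  k = 0 < d = 0.683, so f(n) = O(n^(d-ε)) — Case 1.
  The recursion cost dominates: T(n) = Θ(n^d) = Θ(n^log₅(3)).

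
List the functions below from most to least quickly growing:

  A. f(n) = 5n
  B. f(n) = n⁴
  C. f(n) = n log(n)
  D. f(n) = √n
B > C > A > D

Comparing growth rates:
B = n⁴ is O(n⁴)
C = n log(n) is O(n log n)
A = 5n is O(n)
D = √n is O(√n)

Therefore, the order from fastest to slowest is: B > C > A > D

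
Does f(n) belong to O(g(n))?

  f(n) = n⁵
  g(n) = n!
True

f(n) = n⁵ is O(n⁵), and g(n) = n! is O(n!).
Since O(n⁵) ⊆ O(n!) (f grows no faster than g), f(n) = O(g(n)) is true.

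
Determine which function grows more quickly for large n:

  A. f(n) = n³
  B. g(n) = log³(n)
A

f(n) = n³ is O(n³), while g(n) = log³(n) is O(log³ n).
Since O(n³) grows faster than O(log³ n), f(n) dominates.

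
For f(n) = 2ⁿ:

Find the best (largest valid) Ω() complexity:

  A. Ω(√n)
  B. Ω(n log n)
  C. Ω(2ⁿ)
C

f(n) = 2ⁿ is Ω(2ⁿ).
All listed options are valid Big-Ω bounds (lower bounds),
but Ω(2ⁿ) is the tightest (largest valid bound).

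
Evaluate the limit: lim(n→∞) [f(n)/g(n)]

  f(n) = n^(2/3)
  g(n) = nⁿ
0

Since n^(2/3) (O(n^(2/3))) grows slower than nⁿ (O(nⁿ)),
the ratio f(n)/g(n) → 0 as n → ∞.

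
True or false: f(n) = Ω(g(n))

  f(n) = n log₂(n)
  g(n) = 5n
True

f(n) = n log₂(n) is O(n log n), and g(n) = 5n is O(n).
Since O(n log n) grows at least as fast as O(n), f(n) = Ω(g(n)) is true.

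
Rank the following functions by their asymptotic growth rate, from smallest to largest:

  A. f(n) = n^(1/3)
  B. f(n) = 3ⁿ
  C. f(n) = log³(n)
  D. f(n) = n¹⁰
C < A < D < B

Comparing growth rates:
C = log³(n) is O(log³ n)
A = n^(1/3) is O(n^(1/3))
D = n¹⁰ is O(n¹⁰)
B = 3ⁿ is O(3ⁿ)

Therefore, the order from slowest to fastest is: C < A < D < B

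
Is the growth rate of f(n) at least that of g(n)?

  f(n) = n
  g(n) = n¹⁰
False

f(n) = n is O(n), and g(n) = n¹⁰ is O(n¹⁰).
Since O(n) grows slower than O(n¹⁰), f(n) = Ω(g(n)) is false.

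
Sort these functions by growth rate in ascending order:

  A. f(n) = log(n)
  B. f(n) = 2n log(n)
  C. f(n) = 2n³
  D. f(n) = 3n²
A < B < D < C

Comparing growth rates:
A = log(n) is O(log n)
B = 2n log(n) is O(n log n)
D = 3n² is O(n²)
C = 2n³ is O(n³)

Therefore, the order from slowest to fastest is: A < B < D < C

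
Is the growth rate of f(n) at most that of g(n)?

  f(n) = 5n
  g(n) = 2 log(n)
False

f(n) = 5n is O(n), and g(n) = 2 log(n) is O(log n).
Since O(n) grows faster than O(log n), f(n) = O(g(n)) is false.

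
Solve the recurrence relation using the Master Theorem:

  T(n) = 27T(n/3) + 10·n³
Θ(n³ log n)

Master Theorem: a = 27, b = 3, f(n) = 10·n³.
Compute the critical exponent d = log₃(27) = 3.
Compare f(n) = Θ(n³) against n^d:
  k = 3 = d, so f(n) = Θ(n^d) — Case 2.
  Work is balanced across levels: T(n) = Θ(n^d log n) = Θ(n³ log n).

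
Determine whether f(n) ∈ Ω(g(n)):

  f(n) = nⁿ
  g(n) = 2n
True

f(n) = nⁿ is O(nⁿ), and g(n) = 2n is O(n).
Since O(nⁿ) grows at least as fast as O(n), f(n) = Ω(g(n)) is true.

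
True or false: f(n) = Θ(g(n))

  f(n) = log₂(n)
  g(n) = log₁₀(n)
True

f(n) = log₂(n) and g(n) = log₁₀(n) are both O(log n).
Since they have the same asymptotic growth rate, f(n) = Θ(g(n)) is true.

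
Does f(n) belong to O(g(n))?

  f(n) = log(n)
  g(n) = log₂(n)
True

f(n) = log(n) and g(n) = log₂(n) are both O(log n).
Big-O permits equal growth rates (f ≤ c·g for some c), so f(n) = O(g(n)) is true.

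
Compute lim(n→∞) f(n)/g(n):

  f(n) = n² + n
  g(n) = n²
1

Since n² + n and n² have the same growth rate (O(n²)),
the ratio converges to a constant: 1.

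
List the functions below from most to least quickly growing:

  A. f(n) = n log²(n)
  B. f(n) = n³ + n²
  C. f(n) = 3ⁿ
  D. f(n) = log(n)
C > B > A > D

Comparing growth rates:
C = 3ⁿ is O(3ⁿ)
B = n³ + n² is O(n³)
A = n log²(n) is O(n log² n)
D = log(n) is O(log n)

Therefore, the order from fastest to slowest is: C > B > A > D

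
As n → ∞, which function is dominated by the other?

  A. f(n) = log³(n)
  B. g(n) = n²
A

f(n) = log³(n) is O(log³ n), while g(n) = n² is O(n²).
Since O(log³ n) grows slower than O(n²), f(n) is dominated.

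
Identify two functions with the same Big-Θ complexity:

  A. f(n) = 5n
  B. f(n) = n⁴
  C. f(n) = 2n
A and C

Examining each function:
  A. 5n is O(n)
  B. n⁴ is O(n⁴)
  C. 2n is O(n)

Functions A and C both have the same complexity class.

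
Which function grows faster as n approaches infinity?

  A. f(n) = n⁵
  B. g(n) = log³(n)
A

f(n) = n⁵ is O(n⁵), while g(n) = log³(n) is O(log³ n).
Since O(n⁵) grows faster than O(log³ n), f(n) dominates.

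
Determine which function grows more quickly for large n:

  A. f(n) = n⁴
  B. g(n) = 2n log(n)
A

f(n) = n⁴ is O(n⁴), while g(n) = 2n log(n) is O(n log n).
Since O(n⁴) grows faster than O(n log n), f(n) dominates.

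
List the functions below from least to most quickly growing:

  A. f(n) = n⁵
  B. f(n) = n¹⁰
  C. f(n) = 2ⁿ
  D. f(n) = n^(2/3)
D < A < B < C

Comparing growth rates:
D = n^(2/3) is O(n^(2/3))
A = n⁵ is O(n⁵)
B = n¹⁰ is O(n¹⁰)
C = 2ⁿ is O(2ⁿ)

Therefore, the order from slowest to fastest is: D < A < B < C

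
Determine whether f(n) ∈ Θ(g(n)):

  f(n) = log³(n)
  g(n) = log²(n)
False

f(n) = log³(n) is O(log³ n), and g(n) = log²(n) is O(log² n).
Since they have different growth rates, f(n) = Θ(g(n)) is false.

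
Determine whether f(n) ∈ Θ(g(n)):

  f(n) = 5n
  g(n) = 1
False

f(n) = 5n is O(n), and g(n) = 1 is O(1).
Since they have different growth rates, f(n) = Θ(g(n)) is false.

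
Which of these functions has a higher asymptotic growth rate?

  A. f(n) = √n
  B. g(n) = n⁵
B

f(n) = √n is O(√n), while g(n) = n⁵ is O(n⁵).
Since O(n⁵) grows faster than O(√n), g(n) dominates.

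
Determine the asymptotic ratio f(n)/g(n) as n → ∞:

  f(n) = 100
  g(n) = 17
100/17

Since 100 and 17 have the same growth rate (O(1)),
the ratio converges to a constant: 100/17.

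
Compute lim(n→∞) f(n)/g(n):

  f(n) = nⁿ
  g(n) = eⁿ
∞

Since nⁿ (O(nⁿ)) grows faster than eⁿ (O(eⁿ)),
the ratio f(n)/g(n) → ∞ as n → ∞.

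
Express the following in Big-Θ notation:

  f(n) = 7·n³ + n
Θ(n³)

Order the terms by growth rate: n ≺ 7·n³.
The fastest-growing term 7·n³ dominates as n → ∞; dropping its constant factor gives Θ(n³).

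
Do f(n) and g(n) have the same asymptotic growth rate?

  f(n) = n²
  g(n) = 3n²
True

f(n) = n² and g(n) = 3n² are both O(n²).
Since they have the same asymptotic growth rate, f(n) = Θ(g(n)) is true.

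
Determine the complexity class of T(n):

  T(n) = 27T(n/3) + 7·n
Θ(n³)

Master Theorem: a = 27, b = 3, f(n) = 7·n.
Compute the critical exponent d = log₃(27) = 3.
Compare f(n) = Θ(n) against n^d:
  k = 1 < d = 3, so f(n) = O(n^(d-ε)) — Case 1.
  The recursion cost dominates: T(n) = Θ(n^d) = Θ(n³).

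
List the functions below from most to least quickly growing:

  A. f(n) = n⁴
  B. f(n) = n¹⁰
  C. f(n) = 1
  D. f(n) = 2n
B > A > D > C

Comparing growth rates:
B = n¹⁰ is O(n¹⁰)
A = n⁴ is O(n⁴)
D = 2n is O(n)
C = 1 is O(1)

Therefore, the order from fastest to slowest is: B > A > D > C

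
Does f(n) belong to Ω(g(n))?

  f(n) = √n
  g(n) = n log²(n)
False

f(n) = √n is O(√n), and g(n) = n log²(n) is O(n log² n).
Since O(√n) grows slower than O(n log² n), f(n) = Ω(g(n)) is false.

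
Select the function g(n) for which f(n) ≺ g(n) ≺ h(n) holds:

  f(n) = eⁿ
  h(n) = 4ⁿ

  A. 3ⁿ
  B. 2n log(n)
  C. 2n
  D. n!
A

We need g(n) with eⁿ = o(g(n)) and g(n) = o(4ⁿ), i.e. O(eⁿ) ≺ g ≺ O(4ⁿ).
Check each option:
  A. 3ⁿ — O(3ⁿ) is strictly between O(eⁿ) and O(4ⁿ) ✓
  B. 2n log(n) — O(n log n) does not grow strictly faster than f(n)
  C. 2n — O(n) does not grow strictly faster than f(n)
  D. n! — O(n!) does not grow strictly slower than h(n)

Only option A (3ⁿ) lies strictly between.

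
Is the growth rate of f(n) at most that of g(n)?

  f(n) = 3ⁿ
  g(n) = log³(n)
False

f(n) = 3ⁿ is O(3ⁿ), and g(n) = log³(n) is O(log³ n).
Since O(3ⁿ) grows faster than O(log³ n), f(n) = O(g(n)) is false.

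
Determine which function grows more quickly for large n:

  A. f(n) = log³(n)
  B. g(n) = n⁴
B

f(n) = log³(n) is O(log³ n), while g(n) = n⁴ is O(n⁴).
Since O(n⁴) grows faster than O(log³ n), g(n) dominates.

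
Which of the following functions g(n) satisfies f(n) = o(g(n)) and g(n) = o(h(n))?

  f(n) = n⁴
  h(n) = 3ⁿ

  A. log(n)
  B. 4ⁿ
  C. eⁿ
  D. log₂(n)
C

We need g(n) with n⁴ = o(g(n)) and g(n) = o(3ⁿ), i.e. O(n⁴) ≺ g ≺ O(3ⁿ).
Check each option:
  A. log(n) — O(log n) does not grow strictly faster than f(n)
  B. 4ⁿ — O(4ⁿ) does not grow strictly slower than h(n)
  C. eⁿ — O(eⁿ) is strictly between O(n⁴) and O(3ⁿ) ✓
  D. log₂(n) — O(log n) does not grow strictly faster than f(n)

Only option C (eⁿ) lies strictly between.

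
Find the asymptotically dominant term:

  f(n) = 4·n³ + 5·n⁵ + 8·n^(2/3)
5·n⁵

Looking at each term:
  - 4·n³ is O(n³)
  - 5·n⁵ is O(n⁵)
  - 8·n^(2/3) is O(n^(2/3))

The term 5·n⁵ (O(n⁵)) grows fastest and dominates all others.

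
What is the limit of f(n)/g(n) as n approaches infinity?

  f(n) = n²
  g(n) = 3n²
1/3

Since n² and 3n² have the same growth rate (O(n²)),
the ratio converges to a constant: 1/3.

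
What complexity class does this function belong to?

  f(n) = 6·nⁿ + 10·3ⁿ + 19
O(nⁿ)

The dominant term in 6·nⁿ + 10·3ⁿ + 19 is 6·nⁿ, which is Θ(nⁿ).
Lower-order terms (10·3ⁿ, 19) are asymptotically negligible.
Constants are absorbed, so the tightest bound is O(nⁿ).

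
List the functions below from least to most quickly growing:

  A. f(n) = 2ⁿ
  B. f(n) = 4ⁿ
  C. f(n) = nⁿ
A < B < C

Comparing growth rates:
A = 2ⁿ is O(2ⁿ)
B = 4ⁿ is O(4ⁿ)
C = nⁿ is O(nⁿ)

Therefore, the order from slowest to fastest is: A < B < C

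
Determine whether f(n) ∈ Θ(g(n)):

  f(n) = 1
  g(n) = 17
True

f(n) = 1 and g(n) = 17 are both O(1).
Since they have the same asymptotic growth rate, f(n) = Θ(g(n)) is true.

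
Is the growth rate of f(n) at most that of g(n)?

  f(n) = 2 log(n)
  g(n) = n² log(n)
True

f(n) = 2 log(n) is O(log n), and g(n) = n² log(n) is O(n² log n).
Since O(log n) ⊆ O(n² log n) (f grows no faster than g), f(n) = O(g(n)) is true.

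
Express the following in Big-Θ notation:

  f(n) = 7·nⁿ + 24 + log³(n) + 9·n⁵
Θ(nⁿ)

Order the terms by growth rate: 24 ≺ log³(n) ≺ 9·n⁵ ≺ 7·nⁿ.
The fastest-growing term 7·nⁿ dominates as n → ∞; dropping its constant factor gives Θ(nⁿ).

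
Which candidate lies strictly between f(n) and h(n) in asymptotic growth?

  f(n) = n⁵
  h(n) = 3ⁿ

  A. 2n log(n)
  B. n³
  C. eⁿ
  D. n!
C

We need g(n) with n⁵ = o(g(n)) and g(n) = o(3ⁿ), i.e. O(n⁵) ≺ g ≺ O(3ⁿ).
Check each option:
  A. 2n log(n) — O(n log n) does not grow strictly faster than f(n)
  B. n³ — O(n³) does not grow strictly faster than f(n)
  C. eⁿ — O(eⁿ) is strictly between O(n⁵) and O(3ⁿ) ✓
  D. n! — O(n!) does not grow strictly slower than h(n)

Only option C (eⁿ) lies strictly between.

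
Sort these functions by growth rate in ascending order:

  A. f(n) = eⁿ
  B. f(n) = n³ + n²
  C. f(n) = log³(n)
C < B < A

Comparing growth rates:
C = log³(n) is O(log³ n)
B = n³ + n² is O(n³)
A = eⁿ is O(eⁿ)

Therefore, the order from slowest to fastest is: C < B < A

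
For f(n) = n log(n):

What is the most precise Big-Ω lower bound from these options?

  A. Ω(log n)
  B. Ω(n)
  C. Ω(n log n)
C

f(n) = n log(n) is Ω(n log n).
All listed options are valid Big-Ω bounds (lower bounds),
but Ω(n log n) is the tightest (largest valid bound).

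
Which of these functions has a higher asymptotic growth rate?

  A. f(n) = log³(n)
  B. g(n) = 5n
B

f(n) = log³(n) is O(log³ n), while g(n) = 5n is O(n).
Since O(n) grows faster than O(log³ n), g(n) dominates.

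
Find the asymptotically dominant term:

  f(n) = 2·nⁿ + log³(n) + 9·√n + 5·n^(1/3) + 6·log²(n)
2·nⁿ

Looking at each term:
  - 2·nⁿ is O(nⁿ)
  - log³(n) is O(log³ n)
  - 9·√n is O(√n)
  - 5·n^(1/3) is O(n^(1/3))
  - 6·log²(n) is O(log² n)

The term 2·nⁿ (O(nⁿ)) grows fastest and dominates all others.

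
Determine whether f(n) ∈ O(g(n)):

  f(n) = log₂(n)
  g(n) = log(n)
True

f(n) = log₂(n) and g(n) = log(n) are both O(log n).
Big-O permits equal growth rates (f ≤ c·g for some c), so f(n) = O(g(n)) is true.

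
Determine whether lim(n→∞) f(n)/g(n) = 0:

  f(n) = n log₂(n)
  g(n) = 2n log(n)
False

f(n) = n log₂(n) is O(n log n), and g(n) = 2n log(n) is O(n log n).
Since they have the same growth rate, f(n) = o(g(n)) is false.
(f = o(g) requires f to grow strictly slower, not equal.)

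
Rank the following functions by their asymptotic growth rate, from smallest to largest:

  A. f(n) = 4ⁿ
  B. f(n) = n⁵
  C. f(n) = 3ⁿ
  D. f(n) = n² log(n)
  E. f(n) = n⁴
D < E < B < C < A

Comparing growth rates:
D = n² log(n) is O(n² log n)
E = n⁴ is O(n⁴)
B = n⁵ is O(n⁵)
C = 3ⁿ is O(3ⁿ)
A = 4ⁿ is O(4ⁿ)

Therefore, the order from slowest to fastest is: D < E < B < C < A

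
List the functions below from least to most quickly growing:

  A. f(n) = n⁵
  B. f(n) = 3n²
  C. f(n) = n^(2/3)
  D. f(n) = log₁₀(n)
D < C < B < A

Comparing growth rates:
D = log₁₀(n) is O(log n)
C = n^(2/3) is O(n^(2/3))
B = 3n² is O(n²)
A = n⁵ is O(n⁵)

Therefore, the order from slowest to fastest is: D < C < B < A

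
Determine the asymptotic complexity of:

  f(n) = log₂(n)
O(log n)

The dominant term in log₂(n) is log₂(n), which is Θ(log n).
Constants are absorbed, so the tightest bound is O(log n).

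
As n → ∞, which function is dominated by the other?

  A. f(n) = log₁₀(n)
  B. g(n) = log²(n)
A

f(n) = log₁₀(n) is O(log n), while g(n) = log²(n) is O(log² n).
Since O(log n) grows slower than O(log² n), f(n) is dominated.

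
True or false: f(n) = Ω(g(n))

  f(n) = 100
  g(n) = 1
True

f(n) = 100 and g(n) = 1 are both O(1).
Big-Ω permits equal growth rates (f ≥ c·g for some c > 0), so f(n) = Ω(g(n)) is true.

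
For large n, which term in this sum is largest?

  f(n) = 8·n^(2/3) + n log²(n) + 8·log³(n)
n log²(n)

Looking at each term:
  - 8·n^(2/3) is O(n^(2/3))
  - n log²(n) is O(n log² n)
  - 8·log³(n) is O(log³ n)

The term n log²(n) (O(n log² n)) grows fastest and dominates all others.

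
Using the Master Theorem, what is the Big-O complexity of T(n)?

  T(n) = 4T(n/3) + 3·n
Θ(n^log₃(4))

Master Theorem: a = 4, b = 3, f(n) = 3·n.
Compute the critical exponent d = log₃(4) = 1.262.
Compare f(n) = Θ(n) against n^d:
  k = 1 < d = 1.262, so f(n) = O(n^(d-ε)) — Case 1.
  The recursion cost dominates: T(n) = Θ(n^d) = Θ(n^log₃(4)).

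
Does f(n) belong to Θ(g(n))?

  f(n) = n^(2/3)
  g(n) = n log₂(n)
False

f(n) = n^(2/3) is O(n^(2/3)), and g(n) = n log₂(n) is O(n log n).
Since they have different growth rates, f(n) = Θ(g(n)) is false.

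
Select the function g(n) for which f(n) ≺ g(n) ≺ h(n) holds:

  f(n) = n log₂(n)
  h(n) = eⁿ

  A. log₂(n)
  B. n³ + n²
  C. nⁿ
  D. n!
B

We need g(n) with n log₂(n) = o(g(n)) and g(n) = o(eⁿ), i.e. O(n log n) ≺ g ≺ O(eⁿ).
Check each option:
  A. log₂(n) — O(log n) does not grow strictly faster than f(n)
  B. n³ + n² — O(n³) is strictly between O(n log n) and O(eⁿ) ✓
  C. nⁿ — O(nⁿ) does not grow strictly slower than h(n)
  D. n! — O(n!) does not grow strictly slower than h(n)

Only option B (n³ + n²) lies strictly between.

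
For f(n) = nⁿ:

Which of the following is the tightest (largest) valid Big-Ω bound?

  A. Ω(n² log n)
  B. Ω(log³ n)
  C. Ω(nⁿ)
C

f(n) = nⁿ is Ω(nⁿ).
All listed options are valid Big-Ω bounds (lower bounds),
but Ω(nⁿ) is the tightest (largest valid bound).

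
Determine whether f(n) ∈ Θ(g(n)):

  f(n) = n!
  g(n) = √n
False

f(n) = n! is O(n!), and g(n) = √n is O(√n).
Since they have different growth rates, f(n) = Θ(g(n)) is false.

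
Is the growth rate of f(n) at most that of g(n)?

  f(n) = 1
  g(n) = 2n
True

f(n) = 1 is O(1), and g(n) = 2n is O(n).
Since O(1) ⊆ O(n) (f grows no faster than g), f(n) = O(g(n)) is true.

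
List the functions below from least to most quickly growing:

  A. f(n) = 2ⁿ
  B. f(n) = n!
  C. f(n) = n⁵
C < A < B

Comparing growth rates:
C = n⁵ is O(n⁵)
A = 2ⁿ is O(2ⁿ)
B = n! is O(n!)

Therefore, the order from slowest to fastest is: C < A < B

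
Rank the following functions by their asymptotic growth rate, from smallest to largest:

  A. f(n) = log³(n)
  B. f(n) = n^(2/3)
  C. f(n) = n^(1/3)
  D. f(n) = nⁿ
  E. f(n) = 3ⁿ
A < C < B < E < D

Comparing growth rates:
A = log³(n) is O(log³ n)
C = n^(1/3) is O(n^(1/3))
B = n^(2/3) is O(n^(2/3))
E = 3ⁿ is O(3ⁿ)
D = nⁿ is O(nⁿ)

Therefore, the order from slowest to fastest is: A < C < B < E < D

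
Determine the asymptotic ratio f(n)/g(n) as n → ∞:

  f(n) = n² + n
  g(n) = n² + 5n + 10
1

Since n² + n and n² + 5n + 10 have the same growth rate (O(n²)),
the ratio converges to a constant: 1.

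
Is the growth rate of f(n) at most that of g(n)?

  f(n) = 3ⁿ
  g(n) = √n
False

f(n) = 3ⁿ is O(3ⁿ), and g(n) = √n is O(√n).
Since O(3ⁿ) grows faster than O(√n), f(n) = O(g(n)) is false.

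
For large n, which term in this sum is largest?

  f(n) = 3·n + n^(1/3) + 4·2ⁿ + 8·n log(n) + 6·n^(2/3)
4·2ⁿ

Looking at each term:
  - 3·n is O(n)
  - n^(1/3) is O(n^(1/3))
  - 4·2ⁿ is O(2ⁿ)
  - 8·n log(n) is O(n log n)
  - 6·n^(2/3) is O(n^(2/3))

The term 4·2ⁿ (O(2ⁿ)) grows fastest and dominates all others.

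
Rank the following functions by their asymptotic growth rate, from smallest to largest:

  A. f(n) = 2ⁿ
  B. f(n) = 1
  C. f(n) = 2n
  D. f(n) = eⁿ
B < C < A < D

Comparing growth rates:
B = 1 is O(1)
C = 2n is O(n)
A = 2ⁿ is O(2ⁿ)
D = eⁿ is O(eⁿ)

Therefore, the order from slowest to fastest is: B < C < A < D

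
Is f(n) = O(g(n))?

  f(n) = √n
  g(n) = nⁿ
True

f(n) = √n is O(√n), and g(n) = nⁿ is O(nⁿ).
Since O(√n) ⊆ O(nⁿ) (f grows no faster than g), f(n) = O(g(n)) is true.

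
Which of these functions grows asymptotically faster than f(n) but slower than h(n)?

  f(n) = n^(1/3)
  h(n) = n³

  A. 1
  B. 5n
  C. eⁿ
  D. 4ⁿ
B

We need g(n) with n^(1/3) = o(g(n)) and g(n) = o(n³), i.e. O(n^(1/3)) ≺ g ≺ O(n³).
Check each option:
  A. 1 — O(1) does not grow strictly faster than f(n)
  B. 5n — O(n) is strictly between O(n^(1/3)) and O(n³) ✓
  C. eⁿ — O(eⁿ) does not grow strictly slower than h(n)
  D. 4ⁿ — O(4ⁿ) does not grow strictly slower than h(n)

Only option B (5n) lies strictly between.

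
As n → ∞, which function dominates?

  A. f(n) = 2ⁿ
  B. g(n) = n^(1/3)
A

f(n) = 2ⁿ is O(2ⁿ), while g(n) = n^(1/3) is O(n^(1/3)).
Since O(2ⁿ) grows faster than O(n^(1/3)), f(n) dominates.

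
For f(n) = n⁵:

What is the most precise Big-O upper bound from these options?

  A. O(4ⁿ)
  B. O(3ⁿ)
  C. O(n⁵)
C

f(n) = n⁵ is O(n⁵).
All listed options are valid Big-O bounds (upper bounds),
but O(n⁵) is the tightest (smallest valid bound).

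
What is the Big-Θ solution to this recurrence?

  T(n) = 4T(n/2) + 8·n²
Θ(n² log n)

Master Theorem: a = 4, b = 2, f(n) = 8·n².
Compute the critical exponent d = log₂(4) = 2.
Compare f(n) = Θ(n²) against n^d:
  k = 2 = d, so f(n) = Θ(n^d) — Case 2.
  Work is balanced across levels: T(n) = Θ(n^d log n) = Θ(n² log n).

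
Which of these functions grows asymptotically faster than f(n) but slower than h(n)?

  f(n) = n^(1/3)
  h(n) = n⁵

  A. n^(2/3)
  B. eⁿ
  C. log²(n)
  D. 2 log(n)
A

We need g(n) with n^(1/3) = o(g(n)) and g(n) = o(n⁵), i.e. O(n^(1/3)) ≺ g ≺ O(n⁵).
Check each option:
  A. n^(2/3) — O(n^(2/3)) is strictly between O(n^(1/3)) and O(n⁵) ✓
  B. eⁿ — O(eⁿ) does not grow strictly slower than h(n)
  C. log²(n) — O(log² n) does not grow strictly faster than f(n)
  D. 2 log(n) — O(log n) does not grow strictly faster than f(n)

Only option A (n^(2/3)) lies strictly between.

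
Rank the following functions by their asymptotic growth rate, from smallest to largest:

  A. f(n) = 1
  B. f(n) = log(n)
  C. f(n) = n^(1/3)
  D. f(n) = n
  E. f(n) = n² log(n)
A < B < C < D < E

Comparing growth rates:
A = 1 is O(1)
B = log(n) is O(log n)
C = n^(1/3) is O(n^(1/3))
D = n is O(n)
E = n² log(n) is O(n² log n)

Therefore, the order from slowest to fastest is: A < B < C < D < E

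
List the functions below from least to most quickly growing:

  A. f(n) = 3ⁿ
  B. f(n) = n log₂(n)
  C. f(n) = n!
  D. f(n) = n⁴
B < D < A < C

Comparing growth rates:
B = n log₂(n) is O(n log n)
D = n⁴ is O(n⁴)
A = 3ⁿ is O(3ⁿ)
C = n! is O(n!)

Therefore, the order from slowest to fastest is: B < D < A < C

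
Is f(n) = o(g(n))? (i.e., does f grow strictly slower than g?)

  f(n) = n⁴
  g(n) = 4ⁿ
True

f(n) = n⁴ is O(n⁴), and g(n) = 4ⁿ is O(4ⁿ).
Since O(n⁴) grows strictly slower than O(4ⁿ), f(n) = o(g(n)) is true.
This means lim(n→∞) f(n)/g(n) = 0.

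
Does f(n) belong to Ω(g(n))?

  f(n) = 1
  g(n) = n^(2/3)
False

f(n) = 1 is O(1), and g(n) = n^(2/3) is O(n^(2/3)).
Since O(1) grows slower than O(n^(2/3)), f(n) = Ω(g(n)) is false.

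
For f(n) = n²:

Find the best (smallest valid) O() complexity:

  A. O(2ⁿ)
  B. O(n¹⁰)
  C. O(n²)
C

f(n) = n² is O(n²).
All listed options are valid Big-O bounds (upper bounds),
but O(n²) is the tightest (smallest valid bound).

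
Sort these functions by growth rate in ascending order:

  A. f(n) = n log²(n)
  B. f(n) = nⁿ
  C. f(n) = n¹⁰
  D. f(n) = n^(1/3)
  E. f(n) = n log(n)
D < E < A < C < B

Comparing growth rates:
D = n^(1/3) is O(n^(1/3))
E = n log(n) is O(n log n)
A = n log²(n) is O(n log² n)
C = n¹⁰ is O(n¹⁰)
B = nⁿ is O(nⁿ)

Therefore, the order from slowest to fastest is: D < E < A < C < B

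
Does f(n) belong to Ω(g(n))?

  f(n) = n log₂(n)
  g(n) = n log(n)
True

f(n) = n log₂(n) and g(n) = n log(n) are both O(n log n).
Big-Ω permits equal growth rates (f ≥ c·g for some c > 0), so f(n) = Ω(g(n)) is true.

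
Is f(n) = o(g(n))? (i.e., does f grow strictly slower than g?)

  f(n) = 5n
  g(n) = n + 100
False

f(n) = 5n is O(n), and g(n) = n + 100 is O(n).
Since they have the same growth rate, f(n) = o(g(n)) is false.
(f = o(g) requires f to grow strictly slower, not equal.)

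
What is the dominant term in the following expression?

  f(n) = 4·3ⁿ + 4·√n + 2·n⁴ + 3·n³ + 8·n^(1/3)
4·3ⁿ

Looking at each term:
  - 4·3ⁿ is O(3ⁿ)
  - 4·√n is O(√n)
  - 2·n⁴ is O(n⁴)
  - 3·n³ is O(n³)
  - 8·n^(1/3) is O(n^(1/3))

The term 4·3ⁿ (O(3ⁿ)) grows fastest and dominates all others.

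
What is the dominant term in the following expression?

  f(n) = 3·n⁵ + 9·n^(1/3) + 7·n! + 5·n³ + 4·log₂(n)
7·n!

Looking at each term:
  - 3·n⁵ is O(n⁵)
  - 9·n^(1/3) is O(n^(1/3))
  - 7·n! is O(n!)
  - 5·n³ is O(n³)
  - 4·log₂(n) is O(log n)

The term 7·n! (O(n!)) grows fastest and dominates all others.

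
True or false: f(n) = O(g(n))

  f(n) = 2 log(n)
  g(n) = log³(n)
True

f(n) = 2 log(n) is O(log n), and g(n) = log³(n) is O(log³ n).
Since O(log n) ⊆ O(log³ n) (f grows no faster than g), f(n) = O(g(n)) is true.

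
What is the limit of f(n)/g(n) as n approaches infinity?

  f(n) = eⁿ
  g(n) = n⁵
∞

Since eⁿ (O(eⁿ)) grows faster than n⁵ (O(n⁵)),
the ratio f(n)/g(n) → ∞ as n → ∞.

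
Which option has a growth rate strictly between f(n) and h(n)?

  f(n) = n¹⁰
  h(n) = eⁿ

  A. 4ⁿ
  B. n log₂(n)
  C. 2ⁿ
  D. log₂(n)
C

We need g(n) with n¹⁰ = o(g(n)) and g(n) = o(eⁿ), i.e. O(n¹⁰) ≺ g ≺ O(eⁿ).
Check each option:
  A. 4ⁿ — O(4ⁿ) does not grow strictly slower than h(n)
  B. n log₂(n) — O(n log n) does not grow strictly faster than f(n)
  C. 2ⁿ — O(2ⁿ) is strictly between O(n¹⁰) and O(eⁿ) ✓
  D. log₂(n) — O(log n) does not grow strictly faster than f(n)

Only option C (2ⁿ) lies strictly between.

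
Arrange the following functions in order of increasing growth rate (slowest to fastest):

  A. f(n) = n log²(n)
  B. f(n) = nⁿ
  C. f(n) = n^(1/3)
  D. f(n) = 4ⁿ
C < A < D < B

Comparing growth rates:
C = n^(1/3) is O(n^(1/3))
A = n log²(n) is O(n log² n)
D = 4ⁿ is O(4ⁿ)
B = nⁿ is O(nⁿ)

Therefore, the order from slowest to fastest is: C < A < D < B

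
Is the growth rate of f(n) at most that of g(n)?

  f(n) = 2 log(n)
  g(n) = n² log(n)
True

f(n) = 2 log(n) is O(log n), and g(n) = n² log(n) is O(n² log n).
Since O(log n) ⊆ O(n² log n) (f grows no faster than g), f(n) = O(g(n)) is true.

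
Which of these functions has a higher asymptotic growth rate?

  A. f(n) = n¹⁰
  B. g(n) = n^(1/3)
A

f(n) = n¹⁰ is O(n¹⁰), while g(n) = n^(1/3) is O(n^(1/3)).
Since O(n¹⁰) grows faster than O(n^(1/3)), f(n) dominates.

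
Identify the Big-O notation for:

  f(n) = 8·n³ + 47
O(n³)

The dominant term in 8·n³ + 47 is 8·n³, which is Θ(n³).
Lower-order terms (47) are asymptotically negligible.
Constants are absorbed, so the tightest bound is O(n³).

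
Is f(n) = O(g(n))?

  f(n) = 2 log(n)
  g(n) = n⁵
True

f(n) = 2 log(n) is O(log n), and g(n) = n⁵ is O(n⁵).
Since O(log n) ⊆ O(n⁵) (f grows no faster than g), f(n) = O(g(n)) is true.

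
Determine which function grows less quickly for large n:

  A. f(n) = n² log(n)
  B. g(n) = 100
B

f(n) = n² log(n) is O(n² log n), while g(n) = 100 is O(1).
Since O(1) grows slower than O(n² log n), g(n) is dominated.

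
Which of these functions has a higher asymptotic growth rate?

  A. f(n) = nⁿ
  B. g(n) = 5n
A

f(n) = nⁿ is O(nⁿ), while g(n) = 5n is O(n).
Since O(nⁿ) grows faster than O(n), f(n) dominates.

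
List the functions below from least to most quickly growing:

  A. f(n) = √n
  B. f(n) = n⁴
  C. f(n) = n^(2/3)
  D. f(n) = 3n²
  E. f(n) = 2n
A < C < E < D < B

Comparing growth rates:
A = √n is O(√n)
C = n^(2/3) is O(n^(2/3))
E = 2n is O(n)
D = 3n² is O(n²)
B = n⁴ is O(n⁴)

Therefore, the order from slowest to fastest is: A < C < E < D < B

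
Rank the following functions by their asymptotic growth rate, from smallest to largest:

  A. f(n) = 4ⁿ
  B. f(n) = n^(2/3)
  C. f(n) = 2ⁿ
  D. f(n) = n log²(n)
B < D < C < A

Comparing growth rates:
B = n^(2/3) is O(n^(2/3))
D = n log²(n) is O(n log² n)
C = 2ⁿ is O(2ⁿ)
A = 4ⁿ is O(4ⁿ)

Therefore, the order from slowest to fastest is: B < D < C < A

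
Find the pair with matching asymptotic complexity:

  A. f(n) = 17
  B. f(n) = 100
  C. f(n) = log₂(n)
A and B

Examining each function:
  A. 17 is O(1)
  B. 100 is O(1)
  C. log₂(n) is O(log n)

Functions A and B both have the same complexity class.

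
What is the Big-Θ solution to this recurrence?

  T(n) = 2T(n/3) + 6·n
Θ(n)

Master Theorem: a = 2, b = 3, f(n) = 6·n.
Compute the critical exponent d = log₃(2) = 0.631.
Compare f(n) = Θ(n) against n^d:
  k = 1 > d = 0.631, so f(n) = Ω(n^(d+ε)) — Case 3.
  Regularity: a·(n/b)^1/n^1 = a/b^1 = 2/3 < 1 ✓.
  The top-level work dominates: T(n) = Θ(f(n)) = Θ(n).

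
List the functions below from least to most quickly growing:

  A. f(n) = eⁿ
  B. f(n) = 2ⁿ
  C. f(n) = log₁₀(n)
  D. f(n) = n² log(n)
C < D < B < A

Comparing growth rates:
C = log₁₀(n) is O(log n)
D = n² log(n) is O(n² log n)
B = 2ⁿ is O(2ⁿ)
A = eⁿ is O(eⁿ)

Therefore, the order from slowest to fastest is: C < D < B < A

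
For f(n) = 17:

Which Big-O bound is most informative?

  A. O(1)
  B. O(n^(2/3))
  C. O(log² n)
A

f(n) = 17 is O(1).
All listed options are valid Big-O bounds (upper bounds),
but O(1) is the tightest (smallest valid bound).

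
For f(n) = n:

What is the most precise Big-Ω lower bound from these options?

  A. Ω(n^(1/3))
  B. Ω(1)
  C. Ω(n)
C

f(n) = n is Ω(n).
All listed options are valid Big-Ω bounds (lower bounds),
but Ω(n) is the tightest (largest valid bound).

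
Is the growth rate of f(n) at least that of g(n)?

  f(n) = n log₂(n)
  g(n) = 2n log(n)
True

f(n) = n log₂(n) and g(n) = 2n log(n) are both O(n log n).
Big-Ω permits equal growth rates (f ≥ c·g for some c > 0), so f(n) = Ω(g(n)) is true.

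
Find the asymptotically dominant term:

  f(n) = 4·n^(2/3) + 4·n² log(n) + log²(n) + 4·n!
4·n!

Looking at each term:
  - 4·n^(2/3) is O(n^(2/3))
  - 4·n² log(n) is O(n² log n)
  - log²(n) is O(log² n)
  - 4·n! is O(n!)

The term 4·n! (O(n!)) grows fastest and dominates all others.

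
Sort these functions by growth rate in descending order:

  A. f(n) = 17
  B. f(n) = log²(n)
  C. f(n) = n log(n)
C > B > A

Comparing growth rates:
C = n log(n) is O(n log n)
B = log²(n) is O(log² n)
A = 17 is O(1)

Therefore, the order from fastest to slowest is: C > B > A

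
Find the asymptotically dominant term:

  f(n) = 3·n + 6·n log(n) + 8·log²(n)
6·n log(n)

Looking at each term:
  - 3·n is O(n)
  - 6·n log(n) is O(n log n)
  - 8·log²(n) is O(log² n)

The term 6·n log(n) (O(n log n)) grows fastest and dominates all others.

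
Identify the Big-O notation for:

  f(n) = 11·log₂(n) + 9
O(log n)

The dominant term in 11·log₂(n) + 9 is 11·log₂(n), which is Θ(log n).
Lower-order terms (9) are asymptotically negligible.
Constants are absorbed, so the tightest bound is O(log n).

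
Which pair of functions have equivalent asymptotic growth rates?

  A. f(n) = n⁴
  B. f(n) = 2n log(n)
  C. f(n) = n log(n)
B and C

Examining each function:
  A. n⁴ is O(n⁴)
  B. 2n log(n) is O(n log n)
  C. n log(n) is O(n log n)

Functions B and C both have the same complexity class.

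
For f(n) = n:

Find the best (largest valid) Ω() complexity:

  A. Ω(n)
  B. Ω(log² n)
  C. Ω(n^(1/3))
A

f(n) = n is Ω(n).
All listed options are valid Big-Ω bounds (lower bounds),
but Ω(n) is the tightest (largest valid bound).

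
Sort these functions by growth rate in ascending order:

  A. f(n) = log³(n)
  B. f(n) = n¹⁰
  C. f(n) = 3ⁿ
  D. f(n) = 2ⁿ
A < B < D < C

Comparing growth rates:
A = log³(n) is O(log³ n)
B = n¹⁰ is O(n¹⁰)
D = 2ⁿ is O(2ⁿ)
C = 3ⁿ is O(3ⁿ)

Therefore, the order from slowest to fastest is: A < B < D < C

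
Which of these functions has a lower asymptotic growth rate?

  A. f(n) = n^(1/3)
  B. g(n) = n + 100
A

f(n) = n^(1/3) is O(n^(1/3)), while g(n) = n + 100 is O(n).
Since O(n^(1/3)) grows slower than O(n), f(n) is dominated.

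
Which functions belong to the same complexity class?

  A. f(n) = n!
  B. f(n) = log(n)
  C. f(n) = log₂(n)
B and C

Examining each function:
  A. n! is O(n!)
  B. log(n) is O(log n)
  C. log₂(n) is O(log n)

Functions B and C both have the same complexity class.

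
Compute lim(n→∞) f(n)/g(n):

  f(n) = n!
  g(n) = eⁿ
∞

Since n! (O(n!)) grows faster than eⁿ (O(eⁿ)),
the ratio f(n)/g(n) → ∞ as n → ∞.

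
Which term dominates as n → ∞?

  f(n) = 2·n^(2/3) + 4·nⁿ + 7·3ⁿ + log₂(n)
4·nⁿ

Looking at each term:
  - 2·n^(2/3) is O(n^(2/3))
  - 4·nⁿ is O(nⁿ)
  - 7·3ⁿ is O(3ⁿ)
  - log₂(n) is O(log n)

The term 4·nⁿ (O(nⁿ)) grows fastest and dominates all others.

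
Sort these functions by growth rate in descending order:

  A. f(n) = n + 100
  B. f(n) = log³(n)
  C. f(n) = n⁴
C > A > B

Comparing growth rates:
C = n⁴ is O(n⁴)
A = n + 100 is O(n)
B = log³(n) is O(log³ n)

Therefore, the order from fastest to slowest is: C > A > B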